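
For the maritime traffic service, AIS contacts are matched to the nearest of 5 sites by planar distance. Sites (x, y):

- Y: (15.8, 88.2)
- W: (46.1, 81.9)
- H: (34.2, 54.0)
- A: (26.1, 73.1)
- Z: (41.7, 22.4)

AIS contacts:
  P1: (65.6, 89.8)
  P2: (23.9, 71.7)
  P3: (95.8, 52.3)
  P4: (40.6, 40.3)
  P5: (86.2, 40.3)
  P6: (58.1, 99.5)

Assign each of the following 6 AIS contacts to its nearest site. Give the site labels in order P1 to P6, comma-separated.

W, A, W, H, Z, W

P1 → W (d²=442.66)
P2 → A (d²=6.80)
P3 → W (d²=3346.25)
P4 → H (d²=228.65)
P5 → Z (d²=2300.66)
P6 → W (d²=453.76)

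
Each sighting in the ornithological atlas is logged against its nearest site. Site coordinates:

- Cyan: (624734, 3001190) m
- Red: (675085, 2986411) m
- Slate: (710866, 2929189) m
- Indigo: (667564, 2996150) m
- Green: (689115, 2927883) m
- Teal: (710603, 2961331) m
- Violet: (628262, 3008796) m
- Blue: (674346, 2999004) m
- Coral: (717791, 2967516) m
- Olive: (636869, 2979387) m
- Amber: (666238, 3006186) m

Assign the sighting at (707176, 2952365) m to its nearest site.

Squared distances to each site:
Cyan: 9180563989.000; Red: 2188962397.000; Slate: 550743076.000; Indigo: 3486236769.000; Green: 925568045.000; Teal: 92133485.000; Violet: 9411877157.000; Blue: 3253005221.000; Coral: 342231026.000; Olive: 5673262733.000; Amber: 4572619885.000.
Minimum at Teal.

Teal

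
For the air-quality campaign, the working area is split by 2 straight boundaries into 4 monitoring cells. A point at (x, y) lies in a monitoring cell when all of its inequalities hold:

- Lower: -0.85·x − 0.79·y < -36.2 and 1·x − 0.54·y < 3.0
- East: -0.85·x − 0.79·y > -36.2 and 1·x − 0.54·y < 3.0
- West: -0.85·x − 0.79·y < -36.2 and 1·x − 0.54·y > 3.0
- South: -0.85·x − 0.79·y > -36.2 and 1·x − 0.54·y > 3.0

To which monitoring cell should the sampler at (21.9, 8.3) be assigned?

South

-0.85·21.9 − 0.79·8.3 = -25.172, which is > -36.2
1·21.9 − 0.54·8.3 = 17.418, which is > 3.0
This sign pattern matches South.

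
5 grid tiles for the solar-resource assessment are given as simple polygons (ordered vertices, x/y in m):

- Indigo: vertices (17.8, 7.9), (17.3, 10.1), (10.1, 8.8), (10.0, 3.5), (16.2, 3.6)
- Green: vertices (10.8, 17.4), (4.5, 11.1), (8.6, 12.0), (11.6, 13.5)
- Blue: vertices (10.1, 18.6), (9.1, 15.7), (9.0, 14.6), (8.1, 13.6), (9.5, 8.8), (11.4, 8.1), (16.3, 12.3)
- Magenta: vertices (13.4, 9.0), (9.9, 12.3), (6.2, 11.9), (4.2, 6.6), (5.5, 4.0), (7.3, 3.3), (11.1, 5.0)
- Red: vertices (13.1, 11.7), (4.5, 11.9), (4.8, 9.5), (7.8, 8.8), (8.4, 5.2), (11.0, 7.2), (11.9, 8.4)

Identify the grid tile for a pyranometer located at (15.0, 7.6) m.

Cast a ray rightward from (15.0, 7.6). For each polygon, the edges (by vertex number in listed order) whose endpoints lie on opposite sides of y = 7.6, where each meets that height, and whether that is right or left of the point:
Indigo: 3–4 at x≈10.08 (left), 5–1 at x≈17.69 (right) → 1 crossing.
Green: no edge straddles that height → 0 crossings.
Blue: no edge straddles that height → 0 crossings.
Magenta: 3–4 at x≈4.58 (left), 7–1 at x≈12.60 (left) → 0 crossings.
Red: 4–5 at x≈8.00 (left), 6–7 at x≈11.30 (left) → 0 crossings.
Only Indigo has an odd count, so the point is inside Indigo.

Indigo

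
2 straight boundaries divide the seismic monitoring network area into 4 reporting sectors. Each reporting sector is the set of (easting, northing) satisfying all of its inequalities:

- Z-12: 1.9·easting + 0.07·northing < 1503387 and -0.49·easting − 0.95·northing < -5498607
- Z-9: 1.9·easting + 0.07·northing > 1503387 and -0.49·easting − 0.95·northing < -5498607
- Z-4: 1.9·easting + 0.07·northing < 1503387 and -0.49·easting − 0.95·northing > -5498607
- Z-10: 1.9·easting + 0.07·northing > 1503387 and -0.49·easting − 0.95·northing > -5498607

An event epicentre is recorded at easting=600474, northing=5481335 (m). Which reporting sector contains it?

Z-9

1.9·600474 + 0.07·5481335 = 1524594.050, which is > 1503387
-0.49·600474 − 0.95·5481335 = -5501500.510, which is < -5498607
This sign pattern matches Z-9.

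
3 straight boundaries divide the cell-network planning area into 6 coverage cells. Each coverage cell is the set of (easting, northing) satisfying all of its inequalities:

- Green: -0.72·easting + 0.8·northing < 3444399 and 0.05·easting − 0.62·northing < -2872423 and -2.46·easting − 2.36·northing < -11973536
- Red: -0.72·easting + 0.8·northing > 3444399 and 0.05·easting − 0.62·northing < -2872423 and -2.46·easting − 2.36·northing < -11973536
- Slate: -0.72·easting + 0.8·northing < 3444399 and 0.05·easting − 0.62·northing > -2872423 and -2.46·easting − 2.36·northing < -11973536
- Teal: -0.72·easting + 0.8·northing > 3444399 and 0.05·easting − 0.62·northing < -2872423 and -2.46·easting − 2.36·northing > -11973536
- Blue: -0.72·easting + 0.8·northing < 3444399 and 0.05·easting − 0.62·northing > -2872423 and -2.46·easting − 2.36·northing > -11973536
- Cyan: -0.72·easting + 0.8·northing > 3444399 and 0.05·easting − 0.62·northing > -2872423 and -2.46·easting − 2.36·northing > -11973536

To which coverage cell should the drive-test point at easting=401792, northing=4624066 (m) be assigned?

-0.72·401792 + 0.8·4624066 = 3409962.560, which is < 3444399
0.05·401792 − 0.62·4624066 = -2846831.320, which is > -2872423
-2.46·401792 − 2.36·4624066 = -11901204.080, which is > -11973536
This sign pattern matches Blue.

Blue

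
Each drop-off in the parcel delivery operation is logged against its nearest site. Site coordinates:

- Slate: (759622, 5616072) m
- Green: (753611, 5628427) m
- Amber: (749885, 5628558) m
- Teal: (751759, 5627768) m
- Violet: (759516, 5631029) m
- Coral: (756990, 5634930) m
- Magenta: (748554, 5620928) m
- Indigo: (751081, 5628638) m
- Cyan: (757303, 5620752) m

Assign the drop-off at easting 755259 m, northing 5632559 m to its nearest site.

Coral

Squared distances to each site:
Slate: 290856938.000; Green: 19789328.000; Amber: 44887877.000; Teal: 35203681.000; Violet: 20462949.000; Coral: 8618002.000; Magenta: 180237186.000; Indigo: 32829925.000; Cyan: 143583185.000.
Minimum at Coral.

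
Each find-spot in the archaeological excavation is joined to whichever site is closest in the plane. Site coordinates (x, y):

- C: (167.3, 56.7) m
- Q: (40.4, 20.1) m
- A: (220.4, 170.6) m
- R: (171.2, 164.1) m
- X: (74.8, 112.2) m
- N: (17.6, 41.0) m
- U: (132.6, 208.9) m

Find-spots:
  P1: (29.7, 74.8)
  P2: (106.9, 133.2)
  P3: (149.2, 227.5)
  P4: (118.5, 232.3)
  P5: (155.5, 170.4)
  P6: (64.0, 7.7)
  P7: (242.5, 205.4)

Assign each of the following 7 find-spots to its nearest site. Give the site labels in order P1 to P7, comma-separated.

N, X, U, U, R, Q, A

P1 → N (d²=1288.85)
P2 → X (d²=1471.41)
P3 → U (d²=621.52)
P4 → U (d²=746.37)
P5 → R (d²=286.18)
P6 → Q (d²=710.72)
P7 → A (d²=1699.45)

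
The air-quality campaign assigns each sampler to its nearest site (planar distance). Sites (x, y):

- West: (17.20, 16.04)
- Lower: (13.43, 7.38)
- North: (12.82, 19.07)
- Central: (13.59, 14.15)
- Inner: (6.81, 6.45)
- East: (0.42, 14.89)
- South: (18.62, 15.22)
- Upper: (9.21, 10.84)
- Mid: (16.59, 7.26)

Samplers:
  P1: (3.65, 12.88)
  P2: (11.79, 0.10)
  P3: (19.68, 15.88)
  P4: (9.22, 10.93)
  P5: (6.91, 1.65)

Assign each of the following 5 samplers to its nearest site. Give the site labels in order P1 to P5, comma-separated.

P1 → East (d²=14.47)
P2 → Lower (d²=55.69)
P3 → South (d²=1.56)
P4 → Upper (d²=0.01)
P5 → Inner (d²=23.05)

East, Lower, South, Upper, Inner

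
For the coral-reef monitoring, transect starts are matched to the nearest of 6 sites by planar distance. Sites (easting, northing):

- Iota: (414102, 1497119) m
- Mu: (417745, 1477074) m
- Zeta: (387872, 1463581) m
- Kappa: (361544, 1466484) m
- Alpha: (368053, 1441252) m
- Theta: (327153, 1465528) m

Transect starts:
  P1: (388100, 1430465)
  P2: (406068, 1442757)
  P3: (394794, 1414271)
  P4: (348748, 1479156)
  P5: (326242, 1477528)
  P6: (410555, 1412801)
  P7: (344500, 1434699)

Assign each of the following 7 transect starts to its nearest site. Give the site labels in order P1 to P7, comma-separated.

Alpha, Zeta, Alpha, Kappa, Theta, Alpha, Alpha

P1 → Alpha (d²=518241578.00)
P2 → Zeta (d²=764733392.00)
P3 → Alpha (d²=1443055442.00)
P4 → Kappa (d²=324317200.00)
P5 → Theta (d²=144829921.00)
P6 → Alpha (d²=2615879405.00)
P7 → Alpha (d²=597685618.00)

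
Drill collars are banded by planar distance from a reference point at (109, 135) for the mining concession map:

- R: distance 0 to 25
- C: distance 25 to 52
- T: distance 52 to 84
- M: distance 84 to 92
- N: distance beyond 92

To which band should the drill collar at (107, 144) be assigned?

R

Distance = √((107−109)² + (144−135)²) = √(4.000 + 81.000) = 9.220.
0 ≤ 9.220 < 25 → R.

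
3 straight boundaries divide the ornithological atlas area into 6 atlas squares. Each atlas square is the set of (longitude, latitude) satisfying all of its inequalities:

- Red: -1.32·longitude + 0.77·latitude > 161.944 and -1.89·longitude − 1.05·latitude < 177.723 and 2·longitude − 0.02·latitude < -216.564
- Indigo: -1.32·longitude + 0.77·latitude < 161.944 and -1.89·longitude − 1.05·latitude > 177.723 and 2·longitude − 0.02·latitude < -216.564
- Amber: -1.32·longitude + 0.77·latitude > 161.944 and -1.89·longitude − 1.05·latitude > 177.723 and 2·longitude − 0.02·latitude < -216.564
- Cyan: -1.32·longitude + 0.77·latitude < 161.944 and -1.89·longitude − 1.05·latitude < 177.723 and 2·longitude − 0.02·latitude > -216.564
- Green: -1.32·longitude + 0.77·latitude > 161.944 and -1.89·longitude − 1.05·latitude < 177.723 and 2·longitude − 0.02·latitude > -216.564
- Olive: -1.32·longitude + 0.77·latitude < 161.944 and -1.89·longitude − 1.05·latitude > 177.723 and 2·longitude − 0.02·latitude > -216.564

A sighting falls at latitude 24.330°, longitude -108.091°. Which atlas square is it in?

Indigo

-1.32·-108.091 + 0.77·24.330 = 161.414, which is < 161.944
-1.89·-108.091 − 1.05·24.330 = 178.745, which is > 177.723
2·-108.091 − 0.02·24.330 = -216.669, which is < -216.564
This sign pattern matches Indigo.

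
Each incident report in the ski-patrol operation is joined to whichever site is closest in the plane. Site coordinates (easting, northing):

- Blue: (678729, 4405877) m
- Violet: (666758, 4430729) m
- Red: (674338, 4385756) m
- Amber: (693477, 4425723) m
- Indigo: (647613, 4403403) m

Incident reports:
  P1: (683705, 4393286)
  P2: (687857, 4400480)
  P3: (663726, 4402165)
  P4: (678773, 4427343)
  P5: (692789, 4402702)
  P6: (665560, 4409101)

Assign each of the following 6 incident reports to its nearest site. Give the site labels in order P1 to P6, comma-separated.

P1 → Red (d²=144441589.00)
P2 → Blue (d²=112447993.00)
P3 → Blue (d²=238868953.00)
P4 → Violet (d²=155825221.00)
P5 → Blue (d²=207764225.00)
P6 → Blue (d²=183816737.00)

Red, Blue, Blue, Violet, Blue, Blue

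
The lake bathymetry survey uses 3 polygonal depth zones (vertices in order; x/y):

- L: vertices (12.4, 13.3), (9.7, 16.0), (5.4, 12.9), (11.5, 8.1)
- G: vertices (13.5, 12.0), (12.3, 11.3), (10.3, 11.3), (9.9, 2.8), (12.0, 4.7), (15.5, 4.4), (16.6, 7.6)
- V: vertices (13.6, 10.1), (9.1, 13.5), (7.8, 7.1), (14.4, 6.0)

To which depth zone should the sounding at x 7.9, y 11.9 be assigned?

L

Cast a ray rightward from (7.9, 11.9). For each polygon, the edges (by vertex number in listed order) whose endpoints lie on opposite sides of y = 11.9, where each meets that height, and whether that is right or left of the point:
L: 3–4 at x≈6.67 (left), 4–1 at x≈12.16 (right) → 1 crossing.
G: 1–2 at x≈13.33 (right), 7–1 at x≈13.57 (right) → 2 crossings.
V: 1–2 at x≈11.22 (right), 2–3 at x≈8.78 (right) → 2 crossings.
Only L has an odd count, so the point is inside L.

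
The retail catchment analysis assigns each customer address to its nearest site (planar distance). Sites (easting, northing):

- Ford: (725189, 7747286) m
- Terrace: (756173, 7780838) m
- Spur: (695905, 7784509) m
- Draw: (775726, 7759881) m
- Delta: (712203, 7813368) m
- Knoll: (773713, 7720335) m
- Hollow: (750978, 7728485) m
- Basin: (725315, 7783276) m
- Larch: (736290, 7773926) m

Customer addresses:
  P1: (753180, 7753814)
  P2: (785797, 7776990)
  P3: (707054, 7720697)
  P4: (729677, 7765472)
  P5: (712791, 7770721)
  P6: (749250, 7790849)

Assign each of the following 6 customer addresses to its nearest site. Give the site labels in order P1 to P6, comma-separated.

P1 → Draw (d²=545130605.00)
P2 → Draw (d²=394142922.00)
P3 → Ford (d²=1035853146.00)
P4 → Larch (d²=115201885.00)
P5 → Basin (d²=314478601.00)
P6 → Terrace (d²=148148050.00)

Draw, Draw, Ford, Larch, Basin, Terrace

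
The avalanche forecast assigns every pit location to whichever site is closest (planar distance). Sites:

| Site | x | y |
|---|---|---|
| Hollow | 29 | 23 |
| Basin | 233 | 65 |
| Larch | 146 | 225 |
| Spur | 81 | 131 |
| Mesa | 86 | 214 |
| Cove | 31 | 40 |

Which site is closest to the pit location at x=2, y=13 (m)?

Squared distances to each site:
Hollow: 829.000; Basin: 56065.000; Larch: 65680.000; Spur: 20165.000; Mesa: 47457.000; Cove: 1570.000.
Minimum at Hollow.

Hollow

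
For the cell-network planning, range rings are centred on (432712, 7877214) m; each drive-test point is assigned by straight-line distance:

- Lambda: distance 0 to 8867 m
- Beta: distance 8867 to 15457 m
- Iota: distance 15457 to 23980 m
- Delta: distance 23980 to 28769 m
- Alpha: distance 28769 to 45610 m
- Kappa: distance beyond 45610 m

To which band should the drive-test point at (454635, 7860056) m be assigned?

Delta

Distance = √((454635−432712)² + (7860056−7877214)²) = √(480617929.000 + 294396964.000) = 27839.089 m.
23980 ≤ 27839.089 < 28769 → Delta.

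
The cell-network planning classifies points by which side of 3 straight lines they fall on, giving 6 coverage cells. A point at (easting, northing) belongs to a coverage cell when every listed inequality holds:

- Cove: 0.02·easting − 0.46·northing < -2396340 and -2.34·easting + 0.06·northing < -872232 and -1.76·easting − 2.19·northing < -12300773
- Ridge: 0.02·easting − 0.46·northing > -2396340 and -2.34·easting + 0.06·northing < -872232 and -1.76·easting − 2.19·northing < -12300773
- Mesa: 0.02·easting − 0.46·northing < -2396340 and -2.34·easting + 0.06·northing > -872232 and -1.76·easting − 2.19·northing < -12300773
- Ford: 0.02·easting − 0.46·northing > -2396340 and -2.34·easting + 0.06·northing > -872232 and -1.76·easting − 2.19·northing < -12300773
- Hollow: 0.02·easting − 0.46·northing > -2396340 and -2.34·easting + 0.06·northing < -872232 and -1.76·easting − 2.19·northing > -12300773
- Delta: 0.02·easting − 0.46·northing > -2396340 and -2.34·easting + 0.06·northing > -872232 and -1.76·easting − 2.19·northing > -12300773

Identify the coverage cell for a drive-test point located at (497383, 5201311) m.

0.02·497383 − 0.46·5201311 = -2382655.400, which is > -2396340
-2.34·497383 + 0.06·5201311 = -851797.560, which is > -872232
-1.76·497383 − 2.19·5201311 = -12266265.170, which is > -12300773
This sign pattern matches Delta.

Delta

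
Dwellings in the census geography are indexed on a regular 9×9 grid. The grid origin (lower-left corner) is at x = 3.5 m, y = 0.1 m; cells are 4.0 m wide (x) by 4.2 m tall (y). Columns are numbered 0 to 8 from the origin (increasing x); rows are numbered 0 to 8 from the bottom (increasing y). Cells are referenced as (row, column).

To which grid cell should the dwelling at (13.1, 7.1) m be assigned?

Column index: ⌊(13.1 − 3.5) / 4.0⌋ = ⌊2.400⌋ = 2
Row offset from origin: ⌊(7.1 − 0.1) / 4.2⌋ = ⌊1.667⌋ = 1 → row 1

(1, 2)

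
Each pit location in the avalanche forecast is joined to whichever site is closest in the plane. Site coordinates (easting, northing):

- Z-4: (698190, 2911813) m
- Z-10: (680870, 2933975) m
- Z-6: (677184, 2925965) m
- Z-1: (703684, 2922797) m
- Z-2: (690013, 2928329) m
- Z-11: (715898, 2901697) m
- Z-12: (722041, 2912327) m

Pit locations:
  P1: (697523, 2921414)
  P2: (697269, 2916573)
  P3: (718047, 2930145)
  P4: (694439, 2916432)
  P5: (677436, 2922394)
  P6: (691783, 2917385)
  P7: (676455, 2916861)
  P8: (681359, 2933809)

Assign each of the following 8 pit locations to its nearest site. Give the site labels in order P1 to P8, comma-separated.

Z-1, Z-4, Z-1, Z-4, Z-6, Z-4, Z-6, Z-10

P1 → Z-1 (d²=39870610.00)
P2 → Z-4 (d²=23505841.00)
P3 → Z-1 (d²=260288873.00)
P4 → Z-4 (d²=35405162.00)
P5 → Z-6 (d²=12815545.00)
P6 → Z-4 (d²=72096833.00)
P7 → Z-6 (d²=83414257.00)
P8 → Z-10 (d²=266677.00)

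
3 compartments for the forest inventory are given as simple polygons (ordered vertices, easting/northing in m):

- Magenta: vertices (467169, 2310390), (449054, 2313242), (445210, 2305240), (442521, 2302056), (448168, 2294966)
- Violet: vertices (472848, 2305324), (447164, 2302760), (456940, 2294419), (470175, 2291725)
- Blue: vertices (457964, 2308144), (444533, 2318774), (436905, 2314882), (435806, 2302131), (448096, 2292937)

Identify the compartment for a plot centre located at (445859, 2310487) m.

Blue

Cast a ray rightward from (445859, 2310487). For each polygon, the edges (by vertex number in listed order) whose endpoints lie on opposite sides of northing = 2310487, where each meets that height, and whether that is right or left of the point:
Magenta: 1–2 at easting≈466552.9 (right), 2–3 at easting≈447730.6 (right) → 2 crossings.
Violet: no edge straddles that height → 0 crossings.
Blue: 1–2 at easting≈455003.6 (right), 3–4 at easting≈436526.2 (left) → 1 crossing.
Only Blue has an odd count, so the point is inside Blue.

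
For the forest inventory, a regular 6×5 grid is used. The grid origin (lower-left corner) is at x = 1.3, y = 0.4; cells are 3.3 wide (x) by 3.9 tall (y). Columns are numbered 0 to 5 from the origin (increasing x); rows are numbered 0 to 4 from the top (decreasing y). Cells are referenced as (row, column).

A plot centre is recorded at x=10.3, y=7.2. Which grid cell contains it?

Column index: ⌊(10.3 − 1.3) / 3.3⌋ = ⌊2.727⌋ = 2
Row offset from origin: ⌊(7.2 − 0.4) / 3.9⌋ = ⌊1.744⌋ = 1 → row 3 (counted from top)

(3, 2)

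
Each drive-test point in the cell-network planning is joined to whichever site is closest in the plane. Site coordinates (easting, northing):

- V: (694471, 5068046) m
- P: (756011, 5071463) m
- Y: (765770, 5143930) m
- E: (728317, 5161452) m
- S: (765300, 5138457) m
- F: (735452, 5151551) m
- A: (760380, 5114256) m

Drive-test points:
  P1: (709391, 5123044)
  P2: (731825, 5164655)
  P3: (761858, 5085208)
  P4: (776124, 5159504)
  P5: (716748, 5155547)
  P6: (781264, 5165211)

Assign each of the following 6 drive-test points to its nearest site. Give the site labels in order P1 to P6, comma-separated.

P1 → F (d²=1491824770.00)
P2 → E (d²=22565273.00)
P3 → P (d²=223112434.00)
P4 → Y (d²=349754792.00)
P5 → E (d²=168710786.00)
P6 → Y (d²=692944997.00)

F, E, P, Y, E, Y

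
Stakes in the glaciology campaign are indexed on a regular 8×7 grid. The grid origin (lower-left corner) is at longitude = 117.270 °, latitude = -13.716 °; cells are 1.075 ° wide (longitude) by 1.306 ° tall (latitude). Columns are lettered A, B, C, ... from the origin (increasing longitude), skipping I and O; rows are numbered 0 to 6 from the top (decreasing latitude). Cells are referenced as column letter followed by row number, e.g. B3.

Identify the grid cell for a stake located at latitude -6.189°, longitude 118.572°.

Column index: ⌊(118.572 − 117.270) / 1.075⌋ = ⌊1.211⌋ = 1 → column B
Row offset from origin: ⌊(-6.189 − -13.716) / 1.306⌋ = ⌊5.763⌋ = 5 → row 1 (counted from top)

B1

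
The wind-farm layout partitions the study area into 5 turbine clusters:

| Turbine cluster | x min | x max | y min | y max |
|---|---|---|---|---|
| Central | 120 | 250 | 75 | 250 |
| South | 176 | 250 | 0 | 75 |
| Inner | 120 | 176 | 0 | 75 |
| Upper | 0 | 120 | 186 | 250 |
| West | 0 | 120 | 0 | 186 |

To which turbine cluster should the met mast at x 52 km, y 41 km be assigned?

The point has x = 52 and y = 41.
Only West satisfies 0 ≤ x ≤ 120 and 0 ≤ y ≤ 186.

West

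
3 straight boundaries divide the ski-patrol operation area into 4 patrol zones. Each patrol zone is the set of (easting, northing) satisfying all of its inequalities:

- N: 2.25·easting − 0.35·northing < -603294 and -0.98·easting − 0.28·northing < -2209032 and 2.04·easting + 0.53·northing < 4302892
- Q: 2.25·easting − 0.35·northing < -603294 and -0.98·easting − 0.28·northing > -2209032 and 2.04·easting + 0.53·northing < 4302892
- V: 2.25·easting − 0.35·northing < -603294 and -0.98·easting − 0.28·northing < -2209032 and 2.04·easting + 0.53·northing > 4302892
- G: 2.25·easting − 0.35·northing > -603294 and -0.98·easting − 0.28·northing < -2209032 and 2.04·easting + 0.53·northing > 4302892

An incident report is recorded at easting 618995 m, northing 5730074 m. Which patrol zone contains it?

2.25·618995 − 0.35·5730074 = -612787.150, which is < -603294
-0.98·618995 − 0.28·5730074 = -2211035.820, which is < -2209032
2.04·618995 + 0.53·5730074 = 4299689.020, which is < 4302892
This sign pattern matches N.

N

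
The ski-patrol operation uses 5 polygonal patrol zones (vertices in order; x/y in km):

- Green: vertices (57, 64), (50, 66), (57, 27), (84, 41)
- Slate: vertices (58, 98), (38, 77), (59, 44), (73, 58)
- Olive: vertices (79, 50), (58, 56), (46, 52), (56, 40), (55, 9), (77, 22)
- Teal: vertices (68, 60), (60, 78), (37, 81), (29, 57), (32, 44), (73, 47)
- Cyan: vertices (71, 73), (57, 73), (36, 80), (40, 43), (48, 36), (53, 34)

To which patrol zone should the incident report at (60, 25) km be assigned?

Olive

Cast a ray rightward from (60, 25). For each polygon, the edges (by vertex number in listed order) whose endpoints lie on opposite sides of y = 25, where each meets that height, and whether that is right or left of the point:
Green: no edge straddles that height → 0 crossings.
Slate: no edge straddles that height → 0 crossings.
Olive: 4–5 at x≈55.5 (left), 6–1 at x≈77.2 (right) → 1 crossing.
Teal: no edge straddles that height → 0 crossings.
Cyan: no edge straddles that height → 0 crossings.
Only Olive has an odd count, so the point is inside Olive.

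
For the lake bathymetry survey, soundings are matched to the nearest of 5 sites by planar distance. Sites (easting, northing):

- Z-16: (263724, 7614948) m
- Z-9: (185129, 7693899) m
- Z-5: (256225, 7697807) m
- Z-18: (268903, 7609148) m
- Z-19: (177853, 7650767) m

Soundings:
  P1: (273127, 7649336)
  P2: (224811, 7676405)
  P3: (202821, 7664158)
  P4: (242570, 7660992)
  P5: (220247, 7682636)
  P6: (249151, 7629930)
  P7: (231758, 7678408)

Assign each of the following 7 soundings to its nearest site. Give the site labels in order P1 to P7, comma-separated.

Z-16, Z-5, Z-19, Z-5, Z-9, Z-16, Z-5

P1 → Z-16 (d²=1270950953.00)
P2 → Z-5 (d²=1444885000.00)
P3 → Z-19 (d²=802719905.00)
P4 → Z-5 (d²=1541803250.00)
P5 → Z-9 (d²=1360129093.00)
P6 → Z-16 (d²=436832653.00)
P7 → Z-5 (d²=974955290.00)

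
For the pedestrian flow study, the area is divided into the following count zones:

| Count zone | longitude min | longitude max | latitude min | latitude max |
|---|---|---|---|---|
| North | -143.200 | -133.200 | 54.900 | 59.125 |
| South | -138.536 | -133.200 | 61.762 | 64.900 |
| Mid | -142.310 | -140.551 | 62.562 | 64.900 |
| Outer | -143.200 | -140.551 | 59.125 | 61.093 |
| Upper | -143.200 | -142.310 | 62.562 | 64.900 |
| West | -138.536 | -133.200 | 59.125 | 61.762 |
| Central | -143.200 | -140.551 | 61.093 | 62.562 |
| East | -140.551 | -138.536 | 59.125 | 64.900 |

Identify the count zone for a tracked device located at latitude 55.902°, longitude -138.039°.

The point has longitude = -138.039 and latitude = 55.902.
Only North satisfies -143.200 ≤ longitude ≤ -133.200 and 54.900 ≤ latitude ≤ 59.125.

North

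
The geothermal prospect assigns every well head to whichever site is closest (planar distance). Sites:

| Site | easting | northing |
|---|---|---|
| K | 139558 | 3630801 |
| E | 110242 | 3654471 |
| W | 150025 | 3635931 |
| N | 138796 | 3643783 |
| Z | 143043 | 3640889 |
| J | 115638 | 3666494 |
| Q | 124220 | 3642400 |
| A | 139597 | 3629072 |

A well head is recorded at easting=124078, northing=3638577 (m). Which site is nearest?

Squared distances to each site:
K: 300096576.000; E: 444054132.000; W: 680248125.000; N: 243721960.000; Z: 365016569.000; J: 850592489.000; Q: 14635493.000; A: 331184386.000.
Minimum at Q.

Q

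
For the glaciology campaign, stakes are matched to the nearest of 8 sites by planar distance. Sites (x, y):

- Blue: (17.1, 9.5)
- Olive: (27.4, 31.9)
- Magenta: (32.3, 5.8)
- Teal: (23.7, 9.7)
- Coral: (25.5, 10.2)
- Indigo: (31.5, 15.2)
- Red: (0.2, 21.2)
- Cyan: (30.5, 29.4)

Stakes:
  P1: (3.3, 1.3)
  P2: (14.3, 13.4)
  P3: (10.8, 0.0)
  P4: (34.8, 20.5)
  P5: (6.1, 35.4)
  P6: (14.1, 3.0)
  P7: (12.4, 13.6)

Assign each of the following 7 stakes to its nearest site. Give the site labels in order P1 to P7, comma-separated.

P1 → Blue (d²=257.68)
P2 → Blue (d²=23.05)
P3 → Blue (d²=129.94)
P4 → Indigo (d²=38.98)
P5 → Red (d²=236.45)
P6 → Blue (d²=51.25)
P7 → Blue (d²=38.90)

Blue, Blue, Blue, Indigo, Red, Blue, Blue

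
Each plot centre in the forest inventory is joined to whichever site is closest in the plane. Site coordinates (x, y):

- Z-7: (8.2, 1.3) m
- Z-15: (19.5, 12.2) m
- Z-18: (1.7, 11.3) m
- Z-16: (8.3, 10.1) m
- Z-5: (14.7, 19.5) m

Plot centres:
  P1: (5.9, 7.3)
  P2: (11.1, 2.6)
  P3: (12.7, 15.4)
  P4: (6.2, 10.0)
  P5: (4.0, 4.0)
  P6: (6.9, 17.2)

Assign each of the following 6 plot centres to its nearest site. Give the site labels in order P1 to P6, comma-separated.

Z-16, Z-7, Z-5, Z-16, Z-7, Z-16

P1 → Z-16 (d²=13.60)
P2 → Z-7 (d²=10.10)
P3 → Z-5 (d²=20.81)
P4 → Z-16 (d²=4.42)
P5 → Z-7 (d²=24.93)
P6 → Z-16 (d²=52.37)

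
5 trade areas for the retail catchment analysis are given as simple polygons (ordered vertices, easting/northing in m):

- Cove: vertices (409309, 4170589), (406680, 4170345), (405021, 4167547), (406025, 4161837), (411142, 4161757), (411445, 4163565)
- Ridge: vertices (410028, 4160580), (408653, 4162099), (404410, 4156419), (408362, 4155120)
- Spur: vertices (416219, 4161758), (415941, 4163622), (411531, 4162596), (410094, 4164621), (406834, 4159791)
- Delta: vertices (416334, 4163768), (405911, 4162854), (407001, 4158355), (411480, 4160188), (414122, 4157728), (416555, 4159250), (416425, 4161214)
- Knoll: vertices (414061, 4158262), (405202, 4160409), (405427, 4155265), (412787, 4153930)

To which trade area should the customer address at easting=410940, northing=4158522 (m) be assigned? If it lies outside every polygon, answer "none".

Knoll

Cast a ray rightward from (410940, 4158522). For each polygon, the edges (by vertex number in listed order) whose endpoints lie on opposite sides of northing = 4158522, where each meets that height, and whether that is right or left of the point:
Cove: no edge straddles that height → 0 crossings.
Ridge: 2–3 at easting≈405981.0 (left), 4–1 at easting≈409400.0 (left) → 0 crossings.
Spur: no edge straddles that height → 0 crossings.
Delta: 2–3 at easting≈406960.5 (left), 3–4 at easting≈407409.1 (left), 4–5 at easting≈413269.3 (right), 5–6 at easting≈415391.3 (right) → 2 crossings.
Knoll: 1–2 at easting≈412988.2 (right), 2–3 at easting≈405284.5 (left) → 1 crossing.
Only Knoll has an odd count, so the point is inside Knoll.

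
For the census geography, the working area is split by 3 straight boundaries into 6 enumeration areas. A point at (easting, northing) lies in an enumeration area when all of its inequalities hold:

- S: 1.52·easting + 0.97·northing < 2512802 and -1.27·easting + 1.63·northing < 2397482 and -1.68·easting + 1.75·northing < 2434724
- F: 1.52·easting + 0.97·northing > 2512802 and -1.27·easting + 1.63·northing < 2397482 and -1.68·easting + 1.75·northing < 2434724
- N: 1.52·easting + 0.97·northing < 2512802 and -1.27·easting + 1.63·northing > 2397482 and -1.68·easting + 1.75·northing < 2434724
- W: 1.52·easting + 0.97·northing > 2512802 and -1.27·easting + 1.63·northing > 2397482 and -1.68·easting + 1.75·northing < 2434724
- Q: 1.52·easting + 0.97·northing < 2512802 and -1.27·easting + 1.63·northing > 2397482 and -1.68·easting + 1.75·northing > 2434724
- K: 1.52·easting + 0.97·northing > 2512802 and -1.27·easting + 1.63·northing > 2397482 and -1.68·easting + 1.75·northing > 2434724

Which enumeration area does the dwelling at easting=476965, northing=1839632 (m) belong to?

S

1.52·476965 + 0.97·1839632 = 2509429.840, which is < 2512802
-1.27·476965 + 1.63·1839632 = 2392854.610, which is < 2397482
-1.68·476965 + 1.75·1839632 = 2418054.800, which is < 2434724
This sign pattern matches S.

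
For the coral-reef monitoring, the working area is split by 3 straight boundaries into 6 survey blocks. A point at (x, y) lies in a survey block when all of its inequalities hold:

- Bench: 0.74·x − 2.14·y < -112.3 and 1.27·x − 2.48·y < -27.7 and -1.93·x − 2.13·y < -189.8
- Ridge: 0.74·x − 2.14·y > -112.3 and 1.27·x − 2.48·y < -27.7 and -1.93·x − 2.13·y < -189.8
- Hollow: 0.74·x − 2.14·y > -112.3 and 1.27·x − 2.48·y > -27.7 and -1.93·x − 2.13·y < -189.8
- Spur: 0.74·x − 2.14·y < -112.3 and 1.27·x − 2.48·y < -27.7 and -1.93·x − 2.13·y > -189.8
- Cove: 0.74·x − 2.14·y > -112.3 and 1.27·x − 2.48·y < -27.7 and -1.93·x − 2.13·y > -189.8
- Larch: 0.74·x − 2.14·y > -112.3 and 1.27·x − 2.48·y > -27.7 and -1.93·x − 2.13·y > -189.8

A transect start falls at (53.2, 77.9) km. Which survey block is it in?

Bench

0.74·53.2 − 2.14·77.9 = -127.338, which is < -112.3
1.27·53.2 − 2.48·77.9 = -125.628, which is < -27.7
-1.93·53.2 − 2.13·77.9 = -268.603, which is < -189.8
This sign pattern matches Bench.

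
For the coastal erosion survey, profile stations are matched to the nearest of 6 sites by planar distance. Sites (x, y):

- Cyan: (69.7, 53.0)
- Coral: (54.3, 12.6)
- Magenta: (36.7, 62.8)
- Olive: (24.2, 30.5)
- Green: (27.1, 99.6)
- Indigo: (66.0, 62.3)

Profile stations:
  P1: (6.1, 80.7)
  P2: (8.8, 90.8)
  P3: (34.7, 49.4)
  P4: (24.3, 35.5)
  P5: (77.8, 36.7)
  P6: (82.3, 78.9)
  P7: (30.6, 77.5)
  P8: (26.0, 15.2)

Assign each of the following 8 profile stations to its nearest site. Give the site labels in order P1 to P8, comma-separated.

Green, Green, Magenta, Olive, Cyan, Indigo, Magenta, Olive

P1 → Green (d²=798.21)
P2 → Green (d²=412.33)
P3 → Magenta (d²=183.56)
P4 → Olive (d²=25.01)
P5 → Cyan (d²=331.30)
P6 → Indigo (d²=541.25)
P7 → Magenta (d²=253.30)
P8 → Olive (d²=237.33)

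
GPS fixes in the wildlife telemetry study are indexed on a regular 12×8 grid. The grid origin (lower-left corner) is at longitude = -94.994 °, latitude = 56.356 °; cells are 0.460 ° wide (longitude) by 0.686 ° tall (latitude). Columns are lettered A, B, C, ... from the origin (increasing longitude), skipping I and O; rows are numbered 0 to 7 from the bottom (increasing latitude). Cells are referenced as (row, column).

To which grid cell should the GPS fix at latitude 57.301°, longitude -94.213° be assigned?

(1, B)

Column index: ⌊(-94.213 − -94.994) / 0.460⌋ = ⌊1.698⌋ = 1 → column B
Row offset from origin: ⌊(57.301 − 56.356) / 0.686⌋ = ⌊1.378⌋ = 1 → row 1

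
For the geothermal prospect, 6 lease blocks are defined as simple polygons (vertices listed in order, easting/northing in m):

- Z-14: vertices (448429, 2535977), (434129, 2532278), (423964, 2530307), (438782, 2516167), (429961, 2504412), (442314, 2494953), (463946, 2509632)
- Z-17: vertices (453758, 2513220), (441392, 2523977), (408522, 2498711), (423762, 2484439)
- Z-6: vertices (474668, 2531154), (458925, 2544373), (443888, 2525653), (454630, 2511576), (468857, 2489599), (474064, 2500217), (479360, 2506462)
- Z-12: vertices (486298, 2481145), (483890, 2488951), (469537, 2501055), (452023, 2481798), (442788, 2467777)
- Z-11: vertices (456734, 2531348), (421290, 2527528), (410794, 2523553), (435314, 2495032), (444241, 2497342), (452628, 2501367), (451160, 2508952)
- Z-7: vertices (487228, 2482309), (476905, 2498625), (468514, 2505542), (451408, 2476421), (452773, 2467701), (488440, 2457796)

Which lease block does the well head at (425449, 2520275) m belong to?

Z-11

Cast a ray rightward from (425449, 2520275). For each polygon, the edges (by vertex number in listed order) whose endpoints lie on opposite sides of northing = 2520275, where each meets that height, and whether that is right or left of the point:
Z-14: 3–4 at easting≈434477.0 (right), 7–1 at easting≈457677.4 (right) → 2 crossings.
Z-17: 1–2 at easting≈445647.7 (right), 2–3 at easting≈436575.9 (right) → 2 crossings.
Z-6: 3–4 at easting≈447991.9 (right), 7–1 at easting≈476735.2 (right) → 2 crossings.
Z-12: no edge straddles that height → 0 crossings.
Z-11: 3–4 at easting≈413612.2 (left), 7–1 at easting≈453978.1 (right) → 1 crossing.
Z-7: no edge straddles that height → 0 crossings.
Only Z-11 has an odd count, so the point is inside Z-11.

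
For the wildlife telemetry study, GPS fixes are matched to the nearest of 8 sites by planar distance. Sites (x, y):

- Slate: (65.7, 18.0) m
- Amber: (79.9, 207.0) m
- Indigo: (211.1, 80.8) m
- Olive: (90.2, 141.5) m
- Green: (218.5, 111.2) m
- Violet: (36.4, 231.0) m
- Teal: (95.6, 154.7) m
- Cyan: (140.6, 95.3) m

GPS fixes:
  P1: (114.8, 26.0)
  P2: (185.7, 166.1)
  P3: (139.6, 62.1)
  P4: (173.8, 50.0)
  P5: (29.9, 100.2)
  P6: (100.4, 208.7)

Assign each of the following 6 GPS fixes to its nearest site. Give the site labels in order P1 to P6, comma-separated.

Slate, Green, Cyan, Indigo, Olive, Amber

P1 → Slate (d²=2474.81)
P2 → Green (d²=4089.85)
P3 → Cyan (d²=1103.24)
P4 → Indigo (d²=2339.93)
P5 → Olive (d²=5341.78)
P6 → Amber (d²=423.14)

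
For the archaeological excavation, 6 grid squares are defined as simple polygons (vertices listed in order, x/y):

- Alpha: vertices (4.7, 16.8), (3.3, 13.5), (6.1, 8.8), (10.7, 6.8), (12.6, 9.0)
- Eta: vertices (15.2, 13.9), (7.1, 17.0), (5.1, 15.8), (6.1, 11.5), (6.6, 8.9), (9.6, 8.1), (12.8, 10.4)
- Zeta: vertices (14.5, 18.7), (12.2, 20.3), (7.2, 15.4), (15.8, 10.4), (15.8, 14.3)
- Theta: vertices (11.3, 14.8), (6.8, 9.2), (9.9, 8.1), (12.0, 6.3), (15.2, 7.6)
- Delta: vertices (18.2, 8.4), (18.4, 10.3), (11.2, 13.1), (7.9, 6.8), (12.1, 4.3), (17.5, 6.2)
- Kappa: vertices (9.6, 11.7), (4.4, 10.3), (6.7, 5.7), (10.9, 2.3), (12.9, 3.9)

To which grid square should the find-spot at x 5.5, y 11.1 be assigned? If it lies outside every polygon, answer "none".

Cast a ray rightward from (5.5, 11.1). For each polygon, the edges (by vertex number in listed order) whose endpoints lie on opposite sides of y = 11.1, where each meets that height, and whether that is right or left of the point:
Alpha: 2–3 at x≈4.73 (left), 5–1 at x≈10.47 (right) → 1 crossing.
Eta: 4–5 at x≈6.18 (right), 7–1 at x≈13.28 (right) → 2 crossings.
Zeta: 3–4 at x≈14.60 (right), 4–5 at x≈15.80 (right) → 2 crossings.
Theta: 1–2 at x≈8.33 (right), 5–1 at x≈13.30 (right) → 2 crossings.
Delta: 2–3 at x≈16.34 (right), 3–4 at x≈10.15 (right) → 2 crossings.
Kappa: 1–2 at x≈7.37 (right), 5–1 at x≈9.85 (right) → 2 crossings.
Only Alpha has an odd count, so the point is inside Alpha.

Alpha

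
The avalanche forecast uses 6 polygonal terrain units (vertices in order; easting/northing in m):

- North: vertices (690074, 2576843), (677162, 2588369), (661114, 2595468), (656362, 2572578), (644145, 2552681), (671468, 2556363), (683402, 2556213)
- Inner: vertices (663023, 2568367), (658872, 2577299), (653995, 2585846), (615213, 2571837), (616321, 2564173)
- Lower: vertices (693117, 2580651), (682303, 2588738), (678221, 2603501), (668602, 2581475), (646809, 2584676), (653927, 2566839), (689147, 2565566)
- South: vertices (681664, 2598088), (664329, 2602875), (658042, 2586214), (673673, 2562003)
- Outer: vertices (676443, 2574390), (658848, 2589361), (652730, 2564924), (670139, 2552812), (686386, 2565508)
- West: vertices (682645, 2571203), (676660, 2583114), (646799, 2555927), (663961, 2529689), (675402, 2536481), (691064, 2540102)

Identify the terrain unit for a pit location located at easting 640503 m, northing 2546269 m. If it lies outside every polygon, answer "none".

none

Cast a ray rightward from (640503, 2546269). For each polygon, the edges (by vertex number in listed order) whose endpoints lie on opposite sides of northing = 2546269, where each meets that height, and whether that is right or left of the point:
North: no edge straddles that height → 0 crossings.
Inner: no edge straddles that height → 0 crossings.
Lower: no edge straddles that height → 0 crossings.
South: no edge straddles that height → 0 crossings.
Outer: no edge straddles that height → 0 crossings.
West: 3–4 at easting≈653116.2 (right), 6–1 at easting≈689394.6 (right) → 2 crossings.
All counts are even, so the point lies outside every listed polygon.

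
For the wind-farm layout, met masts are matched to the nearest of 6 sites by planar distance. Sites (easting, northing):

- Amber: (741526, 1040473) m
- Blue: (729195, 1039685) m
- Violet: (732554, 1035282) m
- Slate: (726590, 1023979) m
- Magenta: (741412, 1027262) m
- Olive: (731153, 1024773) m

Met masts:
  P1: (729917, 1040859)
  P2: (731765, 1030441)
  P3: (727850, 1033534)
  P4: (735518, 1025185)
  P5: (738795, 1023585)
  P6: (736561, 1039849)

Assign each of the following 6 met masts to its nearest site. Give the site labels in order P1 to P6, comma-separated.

P1 → Blue (d²=1899560.00)
P2 → Violet (d²=24057802.00)
P3 → Violet (d²=25183120.00)
P4 → Olive (d²=19222969.00)
P5 → Magenta (d²=20369018.00)
P6 → Amber (d²=25040601.00)

Blue, Violet, Violet, Olive, Magenta, Amber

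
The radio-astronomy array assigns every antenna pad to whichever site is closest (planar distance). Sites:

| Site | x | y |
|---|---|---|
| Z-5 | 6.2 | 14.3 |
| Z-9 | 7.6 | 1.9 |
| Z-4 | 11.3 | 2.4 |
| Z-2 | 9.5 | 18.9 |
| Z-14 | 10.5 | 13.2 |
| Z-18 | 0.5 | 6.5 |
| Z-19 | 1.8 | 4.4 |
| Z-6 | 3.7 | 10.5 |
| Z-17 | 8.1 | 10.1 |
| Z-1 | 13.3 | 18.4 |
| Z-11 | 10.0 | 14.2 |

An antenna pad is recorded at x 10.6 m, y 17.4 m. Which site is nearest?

Z-2

Squared distances to each site:
Z-5: 28.970; Z-9: 249.250; Z-4: 225.490; Z-2: 3.460; Z-14: 17.650; Z-18: 220.820; Z-19: 246.440; Z-6: 95.220; Z-17: 59.540; Z-1: 8.290; Z-11: 10.600.
Minimum at Z-2.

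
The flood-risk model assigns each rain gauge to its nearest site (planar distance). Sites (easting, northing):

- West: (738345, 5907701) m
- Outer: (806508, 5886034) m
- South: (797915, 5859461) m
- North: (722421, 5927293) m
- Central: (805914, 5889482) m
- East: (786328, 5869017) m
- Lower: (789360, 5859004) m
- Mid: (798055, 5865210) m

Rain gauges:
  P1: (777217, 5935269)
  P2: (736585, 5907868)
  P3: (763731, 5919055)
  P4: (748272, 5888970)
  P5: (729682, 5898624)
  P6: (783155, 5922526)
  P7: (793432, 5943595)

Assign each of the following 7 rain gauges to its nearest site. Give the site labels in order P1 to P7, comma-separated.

P1 → West (d²=2271027008.00)
P2 → West (d²=3125489.00)
P3 → West (d²=773362312.00)
P4 → West (d²=449395690.00)
P5 → West (d²=157439498.00)
P6 → Central (d²=1609878017.00)
P7 → Central (d²=3084017093.00)

West, West, West, West, West, Central, Central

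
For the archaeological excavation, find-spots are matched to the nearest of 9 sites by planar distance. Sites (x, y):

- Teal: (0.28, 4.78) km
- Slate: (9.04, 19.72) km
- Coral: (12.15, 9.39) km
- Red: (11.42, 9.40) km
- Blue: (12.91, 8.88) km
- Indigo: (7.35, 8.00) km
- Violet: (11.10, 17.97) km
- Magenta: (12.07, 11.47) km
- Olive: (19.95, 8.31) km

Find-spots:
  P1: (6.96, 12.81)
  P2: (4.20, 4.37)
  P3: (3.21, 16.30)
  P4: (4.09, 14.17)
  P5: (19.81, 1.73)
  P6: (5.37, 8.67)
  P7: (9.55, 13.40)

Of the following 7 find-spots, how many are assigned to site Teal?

P1 → Indigo
P2 → Teal
P3 → Slate
P4 → Indigo
P5 → Olive
P6 → Indigo
P7 → Magenta
1 of the 7 goes to Teal.

1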